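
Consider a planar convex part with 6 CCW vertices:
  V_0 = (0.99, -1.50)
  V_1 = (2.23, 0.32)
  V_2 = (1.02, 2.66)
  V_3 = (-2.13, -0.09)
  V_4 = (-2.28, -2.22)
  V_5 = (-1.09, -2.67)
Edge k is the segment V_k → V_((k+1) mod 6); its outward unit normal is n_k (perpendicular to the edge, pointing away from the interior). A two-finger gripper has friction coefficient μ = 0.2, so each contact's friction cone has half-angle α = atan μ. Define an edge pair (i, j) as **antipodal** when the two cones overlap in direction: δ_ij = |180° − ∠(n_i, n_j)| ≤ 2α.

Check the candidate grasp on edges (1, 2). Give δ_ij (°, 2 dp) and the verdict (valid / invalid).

δ = 76.22°, invalid

α = atan 0.2 = 11.31°;  2α = 22.62°
edge 1: e_1 = (-1.21, +2.34);  n_1 = (+0.8883, +0.4593)
edge 2: e_2 = (-3.15, -2.75);  n_2 = (-0.6577, +0.7533)
∠(n_1, n_2) = 103.78°
δ = |180° − 103.78°| = 76.22°
76.22° > 2α = 22.62°  →  invalid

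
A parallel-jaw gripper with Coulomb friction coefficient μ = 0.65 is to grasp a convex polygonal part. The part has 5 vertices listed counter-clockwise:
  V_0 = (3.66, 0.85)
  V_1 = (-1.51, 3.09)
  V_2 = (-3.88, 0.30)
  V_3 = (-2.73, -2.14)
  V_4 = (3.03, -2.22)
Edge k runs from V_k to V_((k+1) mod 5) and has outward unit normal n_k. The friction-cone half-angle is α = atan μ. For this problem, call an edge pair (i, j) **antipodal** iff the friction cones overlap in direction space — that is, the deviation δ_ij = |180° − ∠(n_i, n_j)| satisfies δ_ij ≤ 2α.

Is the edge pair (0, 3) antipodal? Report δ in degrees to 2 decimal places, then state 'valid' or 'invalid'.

δ = 22.63°, valid

α = atan 0.65 = 33.02°;  2α = 66.05°
edge 0: e_0 = (-5.17, +2.24);  n_0 = (+0.3976, +0.9176)
edge 3: e_3 = (+5.76, -0.08);  n_3 = (-0.0139, -0.9999)
∠(n_0, n_3) = 157.37°
δ = |180° − 157.37°| = 22.63°
22.63° ≤ 2α = 66.05°  →  valid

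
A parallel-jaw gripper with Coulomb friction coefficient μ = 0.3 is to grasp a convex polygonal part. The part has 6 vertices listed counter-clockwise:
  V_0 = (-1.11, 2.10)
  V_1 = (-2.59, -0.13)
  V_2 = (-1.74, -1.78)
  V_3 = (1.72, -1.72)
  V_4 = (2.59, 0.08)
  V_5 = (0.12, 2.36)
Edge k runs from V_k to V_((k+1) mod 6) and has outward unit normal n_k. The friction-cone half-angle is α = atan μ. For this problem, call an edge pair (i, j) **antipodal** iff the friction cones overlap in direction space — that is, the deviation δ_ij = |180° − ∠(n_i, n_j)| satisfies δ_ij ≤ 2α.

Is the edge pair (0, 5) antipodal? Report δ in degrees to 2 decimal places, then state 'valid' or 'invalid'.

δ = 135.51°, invalid

α = atan 0.3 = 16.70°;  2α = 33.40°
edge 0: e_0 = (-1.48, -2.23);  n_0 = (-0.8332, +0.5530)
edge 5: e_5 = (-1.23, -0.26);  n_5 = (-0.2068, +0.9784)
∠(n_0, n_5) = 44.49°
δ = |180° − 44.49°| = 135.51°
135.51° > 2α = 33.40°  →  invalid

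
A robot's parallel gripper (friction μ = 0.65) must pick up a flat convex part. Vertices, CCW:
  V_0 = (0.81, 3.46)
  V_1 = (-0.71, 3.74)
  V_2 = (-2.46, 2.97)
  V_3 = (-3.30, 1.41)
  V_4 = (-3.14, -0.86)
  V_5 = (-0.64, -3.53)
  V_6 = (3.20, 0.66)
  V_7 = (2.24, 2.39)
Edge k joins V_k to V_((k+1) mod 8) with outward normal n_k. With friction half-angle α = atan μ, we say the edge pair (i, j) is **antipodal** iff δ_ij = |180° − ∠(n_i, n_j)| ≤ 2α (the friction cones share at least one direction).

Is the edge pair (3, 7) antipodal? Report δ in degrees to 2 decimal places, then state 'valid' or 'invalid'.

α = atan 0.65 = 33.02°;  2α = 66.05°
edge 3: e_3 = (+0.16, -2.27);  n_3 = (-0.9975, -0.0703)
edge 7: e_7 = (-1.43, +1.07);  n_7 = (+0.5991, +0.8007)
∠(n_3, n_7) = 130.84°
δ = |180° − 130.84°| = 49.16°
49.16° ≤ 2α = 66.05°  →  valid

δ = 49.16°, valid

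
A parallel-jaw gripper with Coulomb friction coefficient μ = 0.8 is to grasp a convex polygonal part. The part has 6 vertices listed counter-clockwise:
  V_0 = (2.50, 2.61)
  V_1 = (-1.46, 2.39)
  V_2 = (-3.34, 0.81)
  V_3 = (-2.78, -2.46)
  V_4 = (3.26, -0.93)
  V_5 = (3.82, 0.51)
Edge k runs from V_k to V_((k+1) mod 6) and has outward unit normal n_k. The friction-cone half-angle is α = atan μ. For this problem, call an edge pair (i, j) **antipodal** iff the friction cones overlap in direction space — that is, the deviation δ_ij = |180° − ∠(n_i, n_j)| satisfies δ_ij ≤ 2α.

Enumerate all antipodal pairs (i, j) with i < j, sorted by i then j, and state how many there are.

α = atan 0.8 = 38.66°;  2α = 77.32°
n_0 = (-0.0555, +0.9985)
n_1 = (-0.6434, +0.7655)
n_2 = (-0.9857, -0.1688)
n_3 = (+0.2456, -0.9694)
n_4 = (+0.9320, -0.3624)
n_5 = (+0.8466, +0.5322)
  (0,1): δ = 143.14°  ·
  (0,2): δ = 83.46°  ·
  (0,3): δ = 11.03°  ✓
  (0,4): δ = 65.57°  ✓
  (0,5): δ = 118.97°  ·
  (1,2): δ = 120.33°  ·
  (1,3): δ = 25.83°  ✓
  (1,4): δ = 28.70°  ✓
  (1,5): δ = 82.11°  ·
  (2,3): δ = 85.50°  ·
  (2,4): δ = 30.97°  ✓
  (2,5): δ = 22.43°  ✓
  (3,4): δ = 125.47°  ·
  (3,5): δ = 72.06°  ✓
  (4,5): δ = 126.60°  ·
antipodal pairs: 7

count = 7; pairs: (0,3), (0,4), (1,3), (1,4), (2,4), (2,5), (3,5)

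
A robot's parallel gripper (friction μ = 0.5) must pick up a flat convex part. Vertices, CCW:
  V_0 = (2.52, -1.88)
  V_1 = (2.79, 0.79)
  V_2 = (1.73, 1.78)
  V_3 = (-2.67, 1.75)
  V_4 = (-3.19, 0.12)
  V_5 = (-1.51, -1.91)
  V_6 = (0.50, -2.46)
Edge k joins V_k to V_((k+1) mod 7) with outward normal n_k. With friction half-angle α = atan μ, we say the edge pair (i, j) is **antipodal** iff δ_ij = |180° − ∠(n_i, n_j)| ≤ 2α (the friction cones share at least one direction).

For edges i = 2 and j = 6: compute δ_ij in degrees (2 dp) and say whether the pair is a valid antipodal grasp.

α = atan 0.5 = 26.57°;  2α = 53.13°
edge 2: e_2 = (-4.40, -0.03);  n_2 = (-0.0068, +1.0000)
edge 6: e_6 = (+2.02, +0.58);  n_6 = (+0.2760, -0.9612)
∠(n_2, n_6) = 164.37°
δ = |180° − 164.37°| = 15.63°
15.63° ≤ 2α = 53.13°  →  valid

δ = 15.63°, valid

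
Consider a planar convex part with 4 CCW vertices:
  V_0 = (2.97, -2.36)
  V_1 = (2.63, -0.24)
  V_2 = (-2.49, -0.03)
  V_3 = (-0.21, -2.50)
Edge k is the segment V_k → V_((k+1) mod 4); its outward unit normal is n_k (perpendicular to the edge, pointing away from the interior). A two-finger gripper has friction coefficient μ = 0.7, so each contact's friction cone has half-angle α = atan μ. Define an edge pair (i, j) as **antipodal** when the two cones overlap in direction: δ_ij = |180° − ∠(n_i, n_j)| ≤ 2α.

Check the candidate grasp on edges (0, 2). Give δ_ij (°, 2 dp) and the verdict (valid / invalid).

δ = 33.60°, valid

α = atan 0.7 = 34.99°;  2α = 69.98°
edge 0: e_0 = (-0.34, +2.12);  n_0 = (+0.9874, +0.1584)
edge 2: e_2 = (+2.28, -2.47);  n_2 = (-0.7348, -0.6783)
∠(n_0, n_2) = 146.40°
δ = |180° − 146.40°| = 33.60°
33.60° ≤ 2α = 69.98°  →  valid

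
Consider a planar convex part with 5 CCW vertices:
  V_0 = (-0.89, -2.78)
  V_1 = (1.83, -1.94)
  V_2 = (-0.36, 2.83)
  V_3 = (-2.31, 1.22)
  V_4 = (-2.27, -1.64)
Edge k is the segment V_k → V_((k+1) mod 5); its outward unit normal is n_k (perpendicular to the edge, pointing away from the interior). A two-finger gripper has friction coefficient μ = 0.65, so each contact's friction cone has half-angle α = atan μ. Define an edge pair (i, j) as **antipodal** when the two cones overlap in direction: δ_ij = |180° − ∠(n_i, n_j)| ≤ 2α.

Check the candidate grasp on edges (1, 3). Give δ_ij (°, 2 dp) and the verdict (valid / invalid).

α = atan 0.65 = 33.02°;  2α = 66.05°
edge 1: e_1 = (-2.19, +4.77);  n_1 = (+0.9088, +0.4172)
edge 3: e_3 = (+0.04, -2.86);  n_3 = (-0.9999, -0.0140)
∠(n_1, n_3) = 156.14°
δ = |180° − 156.14°| = 23.86°
23.86° ≤ 2α = 66.05°  →  valid

δ = 23.86°, valid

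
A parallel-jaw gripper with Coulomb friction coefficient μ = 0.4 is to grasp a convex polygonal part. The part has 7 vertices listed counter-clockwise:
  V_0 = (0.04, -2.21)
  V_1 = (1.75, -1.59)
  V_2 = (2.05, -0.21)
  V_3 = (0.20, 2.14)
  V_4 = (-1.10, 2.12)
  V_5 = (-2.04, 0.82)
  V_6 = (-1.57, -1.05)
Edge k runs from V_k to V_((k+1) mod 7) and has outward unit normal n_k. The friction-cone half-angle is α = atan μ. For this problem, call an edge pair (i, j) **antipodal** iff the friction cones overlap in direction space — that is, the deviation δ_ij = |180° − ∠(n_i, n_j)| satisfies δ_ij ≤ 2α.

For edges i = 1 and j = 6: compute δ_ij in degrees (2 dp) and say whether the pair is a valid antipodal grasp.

α = atan 0.4 = 21.80°;  2α = 43.60°
edge 1: e_1 = (+0.30, +1.38);  n_1 = (+0.9772, -0.2124)
edge 6: e_6 = (+1.61, -1.16);  n_6 = (-0.5846, -0.8113)
∠(n_1, n_6) = 113.51°
δ = |180° − 113.51°| = 66.49°
66.49° > 2α = 43.60°  →  invalid

δ = 66.49°, invalid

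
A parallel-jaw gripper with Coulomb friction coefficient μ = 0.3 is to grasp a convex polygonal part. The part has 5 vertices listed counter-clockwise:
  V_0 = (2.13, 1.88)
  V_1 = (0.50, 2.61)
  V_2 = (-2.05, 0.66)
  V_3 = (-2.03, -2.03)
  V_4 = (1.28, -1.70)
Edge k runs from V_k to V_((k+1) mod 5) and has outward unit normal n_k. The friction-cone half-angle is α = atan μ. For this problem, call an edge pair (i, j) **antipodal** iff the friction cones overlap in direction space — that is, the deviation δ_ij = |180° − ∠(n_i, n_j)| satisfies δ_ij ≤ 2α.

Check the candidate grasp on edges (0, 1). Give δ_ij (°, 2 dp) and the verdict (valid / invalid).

δ = 118.47°, invalid

α = atan 0.3 = 16.70°;  2α = 33.40°
edge 0: e_0 = (-1.63, +0.73);  n_0 = (+0.4087, +0.9127)
edge 1: e_1 = (-2.55, -1.95);  n_1 = (-0.6075, +0.7944)
∠(n_0, n_1) = 61.53°
δ = |180° − 61.53°| = 118.47°
118.47° > 2α = 33.40°  →  invalid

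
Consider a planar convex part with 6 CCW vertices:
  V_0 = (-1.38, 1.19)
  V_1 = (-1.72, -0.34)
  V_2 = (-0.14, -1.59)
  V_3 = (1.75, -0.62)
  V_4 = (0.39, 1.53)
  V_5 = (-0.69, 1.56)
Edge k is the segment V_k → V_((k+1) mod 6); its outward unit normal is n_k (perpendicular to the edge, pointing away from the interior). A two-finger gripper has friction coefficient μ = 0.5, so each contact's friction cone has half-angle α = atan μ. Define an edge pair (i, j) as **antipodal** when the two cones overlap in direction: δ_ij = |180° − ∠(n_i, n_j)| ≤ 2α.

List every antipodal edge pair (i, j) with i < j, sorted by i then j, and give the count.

α = atan 0.5 = 26.57°;  2α = 53.13°
n_0 = (-0.9762, +0.2169)
n_1 = (-0.6204, -0.7842)
n_2 = (+0.4566, -0.8897)
n_3 = (+0.8451, +0.5346)
n_4 = (+0.0278, +0.9996)
n_5 = (-0.4726, +0.8813)
  (0,1): δ = 115.82°  ·
  (0,2): δ = 50.30°  ✓
  (0,3): δ = 44.84°  ✓
  (0,4): δ = 100.94°  ·
  (0,5): δ = 130.73°  ·
  (1,2): δ = 114.48°  ·
  (1,3): δ = 19.34°  ✓
  (1,4): δ = 36.76°  ✓
  (1,5): δ = 66.55°  ·
  (2,3): δ = 84.85°  ·
  (2,4): δ = 28.76°  ✓
  (2,5): δ = 1.03°  ✓
  (3,4): δ = 123.91°  ·
  (3,5): δ = 94.11°  ·
  (4,5): δ = 150.21°  ·
antipodal pairs: 6

count = 6; pairs: (0,2), (0,3), (1,3), (1,4), (2,4), (2,5)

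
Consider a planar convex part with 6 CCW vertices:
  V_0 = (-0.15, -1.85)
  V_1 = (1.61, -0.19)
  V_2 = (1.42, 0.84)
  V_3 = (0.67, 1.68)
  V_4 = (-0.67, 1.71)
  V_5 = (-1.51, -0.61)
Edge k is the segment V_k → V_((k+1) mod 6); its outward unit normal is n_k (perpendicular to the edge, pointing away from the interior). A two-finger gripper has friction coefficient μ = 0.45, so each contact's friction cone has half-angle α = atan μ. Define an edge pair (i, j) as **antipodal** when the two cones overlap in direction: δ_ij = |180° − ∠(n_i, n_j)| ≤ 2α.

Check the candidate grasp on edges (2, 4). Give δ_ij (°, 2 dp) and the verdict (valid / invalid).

δ = 61.66°, invalid

α = atan 0.45 = 24.23°;  2α = 48.46°
edge 2: e_2 = (-0.75, +0.84);  n_2 = (+0.7459, +0.6660)
edge 4: e_4 = (-0.84, -2.32);  n_4 = (-0.9403, +0.3404)
∠(n_2, n_4) = 118.34°
δ = |180° − 118.34°| = 61.66°
61.66° > 2α = 48.46°  →  invalid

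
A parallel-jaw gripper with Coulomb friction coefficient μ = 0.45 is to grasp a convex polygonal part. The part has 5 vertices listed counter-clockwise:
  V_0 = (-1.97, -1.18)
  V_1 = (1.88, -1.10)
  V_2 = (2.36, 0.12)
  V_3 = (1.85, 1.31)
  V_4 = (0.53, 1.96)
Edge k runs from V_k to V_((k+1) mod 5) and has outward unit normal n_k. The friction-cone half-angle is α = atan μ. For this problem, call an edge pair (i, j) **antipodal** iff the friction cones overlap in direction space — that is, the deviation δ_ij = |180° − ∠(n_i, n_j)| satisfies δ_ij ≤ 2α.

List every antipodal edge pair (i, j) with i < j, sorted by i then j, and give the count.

α = atan 0.45 = 24.23°;  2α = 48.46°
n_0 = (+0.0208, -0.9998)
n_1 = (+0.9306, -0.3661)
n_2 = (+0.9191, +0.3939)
n_3 = (+0.4418, +0.8971)
n_4 = (-0.7823, +0.6229)
  (0,1): δ = 112.67°  ·
  (0,2): δ = 67.99°  ·
  (0,3): δ = 27.41°  ✓
  (0,4): δ = 50.28°  ·
  (1,2): δ = 135.32°  ·
  (1,3): δ = 94.74°  ·
  (1,4): δ = 17.05°  ✓
  (2,3): δ = 139.42°  ·
  (2,4): δ = 61.72°  ·
  (3,4): δ = 102.31°  ·
antipodal pairs: 2

count = 2; pairs: (0,3), (1,4)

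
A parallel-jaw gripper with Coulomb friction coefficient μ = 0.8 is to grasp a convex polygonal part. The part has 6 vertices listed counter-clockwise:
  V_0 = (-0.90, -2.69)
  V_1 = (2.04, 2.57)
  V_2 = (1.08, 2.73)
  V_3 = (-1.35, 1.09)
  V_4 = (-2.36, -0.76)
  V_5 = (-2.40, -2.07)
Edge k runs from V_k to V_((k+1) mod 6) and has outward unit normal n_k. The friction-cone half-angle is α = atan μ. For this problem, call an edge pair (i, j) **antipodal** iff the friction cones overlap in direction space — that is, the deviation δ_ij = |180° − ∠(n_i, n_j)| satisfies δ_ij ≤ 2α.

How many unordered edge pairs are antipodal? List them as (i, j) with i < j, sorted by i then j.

count = 6; pairs: (0,1), (0,2), (0,3), (0,4), (1,5), (2,5)

α = atan 0.8 = 38.66°;  2α = 77.32°
n_0 = (+0.8729, -0.4879)
n_1 = (+0.1644, +0.9864)
n_2 = (-0.5594, +0.8289)
n_3 = (-0.8777, +0.4792)
n_4 = (-0.9995, +0.0305)
n_5 = (-0.3820, -0.9242)
  (0,1): δ = 70.26°  ✓
  (0,2): δ = 26.78°  ✓
  (0,3): δ = 0.57°  ✓
  (0,4): δ = 27.45°  ✓
  (0,5): δ = 96.75°  ·
  (1,2): δ = 136.52°  ·
  (1,3): δ = 109.17°  ·
  (1,4): δ = 82.29°  ·
  (1,5): δ = 12.99°  ✓
  (2,3): δ = 152.65°  ·
  (2,4): δ = 125.76°  ·
  (2,5): δ = 56.47°  ✓
  (3,4): δ = 153.12°  ·
  (3,5): δ = 83.82°  ·
  (4,5): δ = 110.71°  ·
antipodal pairs: 6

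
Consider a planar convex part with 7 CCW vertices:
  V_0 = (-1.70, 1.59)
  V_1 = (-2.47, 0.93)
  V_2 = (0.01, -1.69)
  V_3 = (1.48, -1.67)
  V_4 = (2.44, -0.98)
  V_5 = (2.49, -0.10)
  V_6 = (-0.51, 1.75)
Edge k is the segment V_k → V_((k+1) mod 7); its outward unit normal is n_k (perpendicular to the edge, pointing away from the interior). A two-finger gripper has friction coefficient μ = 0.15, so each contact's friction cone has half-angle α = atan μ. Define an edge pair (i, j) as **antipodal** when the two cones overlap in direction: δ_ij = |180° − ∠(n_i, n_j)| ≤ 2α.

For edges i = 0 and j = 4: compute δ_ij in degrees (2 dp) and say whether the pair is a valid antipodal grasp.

α = atan 0.15 = 8.53°;  2α = 17.06°
edge 0: e_0 = (-0.77, -0.66);  n_0 = (-0.6508, +0.7593)
edge 4: e_4 = (+0.05, +0.88);  n_4 = (+0.9984, -0.0567)
∠(n_0, n_4) = 133.85°
δ = |180° − 133.85°| = 46.15°
46.15° > 2α = 17.06°  →  invalid

δ = 46.15°, invalid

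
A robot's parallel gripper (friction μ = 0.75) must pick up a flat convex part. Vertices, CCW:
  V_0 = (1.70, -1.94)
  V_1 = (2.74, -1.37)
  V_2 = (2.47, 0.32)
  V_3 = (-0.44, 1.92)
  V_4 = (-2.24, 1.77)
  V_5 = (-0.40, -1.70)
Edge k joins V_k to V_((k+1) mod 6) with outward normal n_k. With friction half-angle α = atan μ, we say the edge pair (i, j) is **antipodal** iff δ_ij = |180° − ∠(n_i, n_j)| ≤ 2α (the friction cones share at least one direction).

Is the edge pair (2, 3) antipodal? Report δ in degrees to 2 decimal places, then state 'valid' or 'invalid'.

α = atan 0.75 = 36.87°;  2α = 73.74°
edge 2: e_2 = (-2.91, +1.60);  n_2 = (+0.4818, +0.8763)
edge 3: e_3 = (-1.80, -0.15);  n_3 = (-0.0830, +0.9965)
∠(n_2, n_3) = 33.57°
δ = |180° − 33.57°| = 146.43°
146.43° > 2α = 73.74°  →  invalid

δ = 146.43°, invalid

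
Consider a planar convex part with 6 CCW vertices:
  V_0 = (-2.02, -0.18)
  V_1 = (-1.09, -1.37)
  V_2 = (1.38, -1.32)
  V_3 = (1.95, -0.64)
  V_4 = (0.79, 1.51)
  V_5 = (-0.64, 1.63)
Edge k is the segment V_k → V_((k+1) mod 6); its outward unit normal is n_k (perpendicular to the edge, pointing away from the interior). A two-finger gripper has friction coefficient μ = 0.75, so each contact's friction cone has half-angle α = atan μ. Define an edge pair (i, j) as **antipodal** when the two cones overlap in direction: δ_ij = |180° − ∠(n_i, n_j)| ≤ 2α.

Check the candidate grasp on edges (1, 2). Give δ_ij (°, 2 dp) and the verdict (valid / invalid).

α = atan 0.75 = 36.87°;  2α = 73.74°
edge 1: e_1 = (+2.47, +0.05);  n_1 = (+0.0202, -0.9998)
edge 2: e_2 = (+0.57, +0.68);  n_2 = (+0.7664, -0.6424)
∠(n_1, n_2) = 48.87°
δ = |180° − 48.87°| = 131.13°
131.13° > 2α = 73.74°  →  invalid

δ = 131.13°, invalid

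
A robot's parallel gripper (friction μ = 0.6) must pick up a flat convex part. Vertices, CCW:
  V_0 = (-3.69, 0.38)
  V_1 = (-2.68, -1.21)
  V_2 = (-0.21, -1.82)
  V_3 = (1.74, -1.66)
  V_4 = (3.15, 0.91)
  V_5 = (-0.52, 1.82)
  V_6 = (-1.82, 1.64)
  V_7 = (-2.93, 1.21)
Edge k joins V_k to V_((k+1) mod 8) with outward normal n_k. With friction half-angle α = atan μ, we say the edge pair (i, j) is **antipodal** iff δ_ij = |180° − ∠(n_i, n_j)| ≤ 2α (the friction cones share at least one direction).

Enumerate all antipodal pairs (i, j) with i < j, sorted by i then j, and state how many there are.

count = 13; pairs: (0,3), (0,4), (1,4), (1,5), (1,6), (1,7), (2,4), (2,5), (2,6), (2,7), (3,5), (3,6), (3,7)

α = atan 0.6 = 30.96°;  2α = 61.93°
n_0 = (-0.8441, -0.5362)
n_1 = (-0.2398, -0.9708)
n_2 = (+0.0818, -0.9967)
n_3 = (+0.8767, -0.4810)
n_4 = (+0.2407, +0.9706)
n_5 = (-0.1372, +0.9905)
n_6 = (-0.3612, +0.9325)
n_7 = (-0.7375, +0.6753)
  (0,1): δ = 136.30°  ·
  (0,2): δ = 117.73°  ·
  (0,3): δ = 61.18°  ✓
  (0,4): δ = 43.65°  ✓
  (0,5): δ = 65.46°  ·
  (0,6): δ = 78.75°  ·
  (0,7): δ = 105.10°  ·
  (1,2): δ = 161.44°  ·
  (1,3): δ = 104.88°  ·
  (1,4): δ = 0.05°  ✓
  (1,5): δ = 21.76°  ✓
  (1,6): δ = 35.05°  ✓
  (1,7): δ = 61.39°  ✓
  (2,3): δ = 123.44°  ·
  (2,4): δ = 18.62°  ✓
  (2,5): δ = 3.19°  ✓
  (2,6): δ = 16.49°  ✓
  (2,7): δ = 42.83°  ✓
  (3,4): δ = 75.18°  ·
  (3,5): δ = 53.37°  ✓
  (3,6): δ = 40.07°  ✓
  (3,7): δ = 13.73°  ✓
  (4,5): δ = 158.19°  ·
  (4,6): δ = 144.90°  ·
  (4,7): δ = 118.55°  ·
  (5,6): δ = 166.71°  ·
  (5,7): δ = 140.36°  ·
  (6,7): δ = 153.65°  ·
antipodal pairs: 13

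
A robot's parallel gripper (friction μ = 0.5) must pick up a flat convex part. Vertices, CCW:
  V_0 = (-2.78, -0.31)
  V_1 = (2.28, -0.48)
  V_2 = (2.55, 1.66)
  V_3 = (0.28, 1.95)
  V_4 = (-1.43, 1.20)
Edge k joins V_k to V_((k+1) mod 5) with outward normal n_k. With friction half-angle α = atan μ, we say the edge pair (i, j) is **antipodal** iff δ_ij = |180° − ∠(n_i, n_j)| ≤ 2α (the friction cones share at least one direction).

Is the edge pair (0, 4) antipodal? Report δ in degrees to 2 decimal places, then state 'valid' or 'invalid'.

δ = 50.13°, valid

α = atan 0.5 = 26.57°;  2α = 53.13°
edge 0: e_0 = (+5.06, -0.17);  n_0 = (-0.0336, -0.9994)
edge 4: e_4 = (-1.35, -1.51);  n_4 = (-0.7455, +0.6665)
∠(n_0, n_4) = 129.87°
δ = |180° − 129.87°| = 50.13°
50.13° ≤ 2α = 53.13°  →  valid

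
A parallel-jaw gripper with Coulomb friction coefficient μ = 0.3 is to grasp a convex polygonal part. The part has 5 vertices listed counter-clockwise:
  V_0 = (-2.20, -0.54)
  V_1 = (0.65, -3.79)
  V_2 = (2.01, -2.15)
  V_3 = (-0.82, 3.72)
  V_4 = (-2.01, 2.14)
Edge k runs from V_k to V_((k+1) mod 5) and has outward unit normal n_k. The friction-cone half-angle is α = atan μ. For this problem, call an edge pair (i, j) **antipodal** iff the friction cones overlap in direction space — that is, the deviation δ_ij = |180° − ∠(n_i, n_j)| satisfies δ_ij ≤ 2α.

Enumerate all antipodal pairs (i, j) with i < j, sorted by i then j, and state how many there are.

α = atan 0.3 = 16.70°;  2α = 33.40°
n_0 = (-0.7519, -0.6593)
n_1 = (+0.7698, -0.6383)
n_2 = (+0.9008, +0.4343)
n_3 = (-0.7988, +0.6016)
n_4 = (-0.9975, +0.0707)
  (0,1): δ = 80.92°  ·
  (0,2): δ = 15.51°  ✓
  (0,3): δ = 101.77°  ·
  (0,4): δ = 134.70°  ·
  (1,2): δ = 114.59°  ·
  (1,3): δ = 2.68°  ✓
  (1,4): δ = 35.61°  ·
  (2,3): δ = 62.73°  ·
  (2,4): δ = 29.79°  ✓
  (3,4): δ = 147.07°  ·
antipodal pairs: 3

count = 3; pairs: (0,2), (1,3), (2,4)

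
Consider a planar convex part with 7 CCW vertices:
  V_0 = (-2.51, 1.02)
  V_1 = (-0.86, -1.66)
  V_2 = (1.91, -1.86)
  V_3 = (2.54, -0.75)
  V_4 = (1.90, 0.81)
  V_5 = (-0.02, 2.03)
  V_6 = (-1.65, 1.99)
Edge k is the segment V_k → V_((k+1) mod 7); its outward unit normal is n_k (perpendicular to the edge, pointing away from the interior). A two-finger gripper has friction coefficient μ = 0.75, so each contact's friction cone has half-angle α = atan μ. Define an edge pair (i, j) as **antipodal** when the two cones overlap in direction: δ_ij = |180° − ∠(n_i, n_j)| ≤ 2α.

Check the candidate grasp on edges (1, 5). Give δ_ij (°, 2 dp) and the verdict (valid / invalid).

α = atan 0.75 = 36.87°;  2α = 73.74°
edge 1: e_1 = (+2.77, -0.20);  n_1 = (-0.0720, -0.9974)
edge 5: e_5 = (-1.63, -0.04);  n_5 = (-0.0245, +0.9997)
∠(n_1, n_5) = 174.46°
δ = |180° − 174.46°| = 5.54°
5.54° ≤ 2α = 73.74°  →  valid

δ = 5.54°, valid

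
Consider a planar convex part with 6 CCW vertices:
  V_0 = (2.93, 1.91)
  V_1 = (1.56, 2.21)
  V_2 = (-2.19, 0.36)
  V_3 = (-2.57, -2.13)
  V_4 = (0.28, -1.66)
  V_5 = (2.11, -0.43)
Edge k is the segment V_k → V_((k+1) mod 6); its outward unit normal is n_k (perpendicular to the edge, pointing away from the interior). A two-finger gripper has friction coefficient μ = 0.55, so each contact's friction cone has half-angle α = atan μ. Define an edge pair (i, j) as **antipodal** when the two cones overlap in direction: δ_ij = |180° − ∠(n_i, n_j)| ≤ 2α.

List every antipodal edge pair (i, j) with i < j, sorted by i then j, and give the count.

α = atan 0.55 = 28.81°;  2α = 57.62°
n_0 = (+0.2139, +0.9769)
n_1 = (-0.4424, +0.8968)
n_2 = (-0.9886, +0.1509)
n_3 = (+0.1627, -0.9867)
n_4 = (+0.5578, -0.8300)
n_5 = (+0.9437, -0.3307)
  (0,1): δ = 141.39°  ·
  (0,2): δ = 86.33°  ·
  (0,3): δ = 21.72°  ✓
  (0,4): δ = 46.26°  ✓
  (0,5): δ = 83.04°  ·
  (1,2): δ = 124.94°  ·
  (1,3): δ = 16.89°  ✓
  (1,4): δ = 7.65°  ✓
  (1,5): δ = 44.43°  ✓
  (2,3): δ = 71.96°  ·
  (2,4): δ = 47.42°  ✓
  (2,5): δ = 10.63°  ✓
  (3,4): δ = 155.46°  ·
  (3,5): δ = 118.68°  ·
  (4,5): δ = 143.22°  ·
antipodal pairs: 7

count = 7; pairs: (0,3), (0,4), (1,3), (1,4), (1,5), (2,4), (2,5)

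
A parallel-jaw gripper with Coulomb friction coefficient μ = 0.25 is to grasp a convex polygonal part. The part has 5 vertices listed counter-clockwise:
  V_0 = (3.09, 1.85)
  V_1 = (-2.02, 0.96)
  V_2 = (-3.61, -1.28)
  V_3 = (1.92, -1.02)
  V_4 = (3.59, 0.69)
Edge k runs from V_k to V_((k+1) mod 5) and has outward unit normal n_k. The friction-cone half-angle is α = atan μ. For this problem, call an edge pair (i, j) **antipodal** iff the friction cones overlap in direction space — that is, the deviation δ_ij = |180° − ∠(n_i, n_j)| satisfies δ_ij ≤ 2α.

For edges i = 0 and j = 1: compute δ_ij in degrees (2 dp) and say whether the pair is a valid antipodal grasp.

δ = 135.25°, invalid

α = atan 0.25 = 14.04°;  2α = 28.07°
edge 0: e_0 = (-5.11, -0.89);  n_0 = (-0.1716, +0.9852)
edge 1: e_1 = (-1.59, -2.24);  n_1 = (-0.8155, +0.5788)
∠(n_0, n_1) = 44.75°
δ = |180° − 44.75°| = 135.25°
135.25° > 2α = 28.07°  →  invalid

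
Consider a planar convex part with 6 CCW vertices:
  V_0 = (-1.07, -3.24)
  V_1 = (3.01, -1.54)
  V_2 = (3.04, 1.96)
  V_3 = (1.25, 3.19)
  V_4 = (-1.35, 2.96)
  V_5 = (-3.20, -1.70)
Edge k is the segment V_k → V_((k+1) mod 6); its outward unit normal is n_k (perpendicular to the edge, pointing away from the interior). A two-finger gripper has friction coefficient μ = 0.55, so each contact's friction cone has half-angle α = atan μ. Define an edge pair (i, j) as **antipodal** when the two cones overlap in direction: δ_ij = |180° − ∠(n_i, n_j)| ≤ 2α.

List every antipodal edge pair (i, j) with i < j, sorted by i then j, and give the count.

α = atan 0.55 = 28.81°;  2α = 57.62°
n_0 = (+0.3846, -0.9231)
n_1 = (+1.0000, -0.0086)
n_2 = (+0.5663, +0.8242)
n_3 = (-0.0881, +0.9961)
n_4 = (-0.9294, +0.3690)
n_5 = (-0.5859, -0.8104)
  (0,1): δ = 113.11°  ·
  (0,2): δ = 57.11°  ✓
  (0,3): δ = 17.56°  ✓
  (0,4): δ = 45.73°  ✓
  (0,5): δ = 121.51°  ·
  (1,2): δ = 124.00°  ·
  (1,3): δ = 84.45°  ·
  (1,4): δ = 21.16°  ✓
  (1,5): δ = 54.62°  ✓
  (2,3): δ = 140.45°  ·
  (2,4): δ = 77.16°  ·
  (2,5): δ = 1.37°  ✓
  (3,4): δ = 116.71°  ·
  (3,5): δ = 40.92°  ✓
  (4,5): δ = 104.21°  ·
antipodal pairs: 7

count = 7; pairs: (0,2), (0,3), (0,4), (1,4), (1,5), (2,5), (3,5)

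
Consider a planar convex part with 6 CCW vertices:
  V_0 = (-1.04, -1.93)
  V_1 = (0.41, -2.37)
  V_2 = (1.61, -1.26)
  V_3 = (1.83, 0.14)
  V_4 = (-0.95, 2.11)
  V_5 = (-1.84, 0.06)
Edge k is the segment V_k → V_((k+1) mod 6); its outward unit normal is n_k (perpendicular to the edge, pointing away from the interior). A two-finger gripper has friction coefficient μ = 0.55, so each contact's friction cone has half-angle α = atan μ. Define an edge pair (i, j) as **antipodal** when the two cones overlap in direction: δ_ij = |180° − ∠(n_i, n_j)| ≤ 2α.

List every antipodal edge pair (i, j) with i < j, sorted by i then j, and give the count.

α = atan 0.55 = 28.81°;  2α = 57.62°
n_0 = (-0.2904, -0.9569)
n_1 = (+0.6790, -0.7341)
n_2 = (+0.9879, -0.1552)
n_3 = (+0.5782, +0.8159)
n_4 = (-0.9173, +0.3982)
n_5 = (-0.9278, -0.3730)
  (0,1): δ = 120.35°  ·
  (0,2): δ = 82.05°  ·
  (0,3): δ = 18.44°  ✓
  (0,4): δ = 83.41°  ·
  (0,5): δ = 128.78°  ·
  (1,2): δ = 141.70°  ·
  (1,3): δ = 78.09°  ·
  (1,4): δ = 23.76°  ✓
  (1,5): δ = 69.13°  ·
  (2,3): δ = 116.39°  ·
  (2,4): δ = 14.54°  ✓
  (2,5): δ = 30.83°  ✓
  (3,4): δ = 78.15°  ·
  (3,5): δ = 32.78°  ✓
  (4,5): δ = 134.63°  ·
antipodal pairs: 5

count = 5; pairs: (0,3), (1,4), (2,4), (2,5), (3,5)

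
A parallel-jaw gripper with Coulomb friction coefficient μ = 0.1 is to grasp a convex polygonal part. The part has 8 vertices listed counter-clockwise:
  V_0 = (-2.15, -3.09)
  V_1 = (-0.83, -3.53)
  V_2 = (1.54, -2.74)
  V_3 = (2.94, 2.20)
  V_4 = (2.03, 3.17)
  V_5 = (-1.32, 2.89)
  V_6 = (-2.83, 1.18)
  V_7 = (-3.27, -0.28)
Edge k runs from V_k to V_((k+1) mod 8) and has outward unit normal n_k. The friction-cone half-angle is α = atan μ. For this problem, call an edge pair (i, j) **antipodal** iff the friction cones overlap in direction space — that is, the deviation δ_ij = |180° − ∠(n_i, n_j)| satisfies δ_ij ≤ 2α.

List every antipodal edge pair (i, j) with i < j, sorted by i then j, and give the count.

α = atan 0.1 = 5.71°;  2α = 11.42°
n_0 = (-0.3162, -0.9487)
n_1 = (+0.3162, -0.9487)
n_2 = (+0.9621, -0.2727)
n_3 = (+0.7293, +0.6842)
n_4 = (-0.0833, +0.9965)
n_5 = (-0.7496, +0.6619)
n_6 = (-0.9575, +0.2886)
n_7 = (-0.9289, -0.3703)
  (0,1): δ = 143.13°  ·
  (0,2): δ = 87.39°  ·
  (0,3): δ = 28.39°  ·
  (0,4): δ = 23.21°  ·
  (0,5): δ = 66.99°  ·
  (0,6): δ = 91.66°  ·
  (0,7): δ = 130.17°  ·
  (1,2): δ = 124.26°  ·
  (1,3): δ = 65.26°  ·
  (1,4): δ = 13.66°  ·
  (1,5): δ = 30.12°  ·
  (1,6): δ = 54.79°  ·
  (1,7): δ = 93.30°  ·
  (2,3): δ = 121.01°  ·
  (2,4): δ = 69.40°  ·
  (2,5): δ = 25.62°  ·
  (2,6): δ = 0.95°  ✓
  (2,7): δ = 37.55°  ·
  (3,4): δ = 128.39°  ·
  (3,5): δ = 84.62°  ·
  (3,6): δ = 59.94°  ·
  (3,7): δ = 21.44°  ·
  (4,5): δ = 136.22°  ·
  (4,6): δ = 111.55°  ·
  (4,7): δ = 73.05°  ·
  (5,6): δ = 155.33°  ·
  (5,7): δ = 116.82°  ·
  (6,7): δ = 141.50°  ·
antipodal pairs: 1

count = 1; pairs: (2,6)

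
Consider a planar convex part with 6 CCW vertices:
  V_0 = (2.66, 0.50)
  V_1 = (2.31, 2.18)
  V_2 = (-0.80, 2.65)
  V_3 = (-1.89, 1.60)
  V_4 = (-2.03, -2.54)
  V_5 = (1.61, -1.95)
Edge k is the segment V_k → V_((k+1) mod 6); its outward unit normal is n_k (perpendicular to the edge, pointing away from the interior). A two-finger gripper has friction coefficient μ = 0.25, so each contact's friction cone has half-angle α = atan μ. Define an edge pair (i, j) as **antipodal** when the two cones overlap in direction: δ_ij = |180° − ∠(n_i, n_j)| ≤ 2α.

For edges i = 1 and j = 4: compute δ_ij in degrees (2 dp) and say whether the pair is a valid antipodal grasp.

δ = 17.80°, valid

α = atan 0.25 = 14.04°;  2α = 28.07°
edge 1: e_1 = (-3.11, +0.47);  n_1 = (+0.1494, +0.9888)
edge 4: e_4 = (+3.64, +0.59);  n_4 = (+0.1600, -0.9871)
∠(n_1, n_4) = 162.20°
δ = |180° − 162.20°| = 17.80°
17.80° ≤ 2α = 28.07°  →  valid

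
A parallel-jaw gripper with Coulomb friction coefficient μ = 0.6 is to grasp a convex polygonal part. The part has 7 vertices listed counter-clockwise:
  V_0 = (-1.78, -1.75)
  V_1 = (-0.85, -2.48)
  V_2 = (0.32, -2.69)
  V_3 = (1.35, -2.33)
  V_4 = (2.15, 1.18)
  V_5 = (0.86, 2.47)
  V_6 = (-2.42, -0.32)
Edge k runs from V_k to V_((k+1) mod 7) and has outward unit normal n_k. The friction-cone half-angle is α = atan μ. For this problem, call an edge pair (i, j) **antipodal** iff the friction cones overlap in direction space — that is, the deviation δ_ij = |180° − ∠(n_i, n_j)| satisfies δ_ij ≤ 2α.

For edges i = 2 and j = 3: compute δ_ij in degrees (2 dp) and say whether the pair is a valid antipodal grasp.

α = atan 0.6 = 30.96°;  2α = 61.93°
edge 2: e_2 = (+1.03, +0.36);  n_2 = (+0.3299, -0.9440)
edge 3: e_3 = (+0.80, +3.51);  n_3 = (+0.9750, -0.2222)
∠(n_2, n_3) = 57.90°
δ = |180° − 57.90°| = 122.10°
122.10° > 2α = 61.93°  →  invalid

δ = 122.10°, invalid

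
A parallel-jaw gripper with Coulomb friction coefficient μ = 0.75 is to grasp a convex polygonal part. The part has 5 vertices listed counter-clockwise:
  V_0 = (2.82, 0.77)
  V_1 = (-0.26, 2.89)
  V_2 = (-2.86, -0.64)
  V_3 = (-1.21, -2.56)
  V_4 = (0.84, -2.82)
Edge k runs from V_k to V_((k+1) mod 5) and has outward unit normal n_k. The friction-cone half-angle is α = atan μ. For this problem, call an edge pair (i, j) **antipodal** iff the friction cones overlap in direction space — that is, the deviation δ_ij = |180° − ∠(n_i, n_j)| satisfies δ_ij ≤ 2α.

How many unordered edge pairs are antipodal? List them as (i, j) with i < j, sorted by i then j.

count = 5; pairs: (0,2), (0,3), (1,3), (1,4), (2,4)

α = atan 0.75 = 36.87°;  2α = 73.74°
n_0 = (+0.5670, +0.8237)
n_1 = (-0.8052, +0.5930)
n_2 = (-0.7584, -0.6518)
n_3 = (-0.1258, -0.9921)
n_4 = (+0.8756, -0.4829)
  (0,1): δ = 91.83°  ·
  (0,2): δ = 14.78°  ✓
  (0,3): δ = 27.31°  ✓
  (0,4): δ = 95.66°  ·
  (1,2): δ = 102.95°  ·
  (1,3): δ = 60.85°  ✓
  (1,4): δ = 7.50°  ✓
  (2,3): δ = 137.90°  ·
  (2,4): δ = 69.55°  ✓
  (3,4): δ = 111.65°  ·
antipodal pairs: 5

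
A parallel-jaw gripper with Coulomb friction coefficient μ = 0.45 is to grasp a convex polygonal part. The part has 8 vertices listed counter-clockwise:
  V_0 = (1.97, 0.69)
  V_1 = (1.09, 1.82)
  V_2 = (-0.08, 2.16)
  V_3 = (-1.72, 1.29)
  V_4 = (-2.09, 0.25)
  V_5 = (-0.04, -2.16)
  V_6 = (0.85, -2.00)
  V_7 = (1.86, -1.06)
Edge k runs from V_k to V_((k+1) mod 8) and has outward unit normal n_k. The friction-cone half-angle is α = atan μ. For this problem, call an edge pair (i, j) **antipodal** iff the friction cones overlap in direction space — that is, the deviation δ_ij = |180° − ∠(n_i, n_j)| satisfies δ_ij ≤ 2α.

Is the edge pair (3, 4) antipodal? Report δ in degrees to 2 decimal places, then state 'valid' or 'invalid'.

α = atan 0.45 = 24.23°;  2α = 48.46°
edge 3: e_3 = (-0.37, -1.04);  n_3 = (-0.9422, +0.3352)
edge 4: e_4 = (+2.05, -2.41);  n_4 = (-0.7617, -0.6479)
∠(n_3, n_4) = 59.97°
δ = |180° − 59.97°| = 120.03°
120.03° > 2α = 48.46°  →  invalid

δ = 120.03°, invalid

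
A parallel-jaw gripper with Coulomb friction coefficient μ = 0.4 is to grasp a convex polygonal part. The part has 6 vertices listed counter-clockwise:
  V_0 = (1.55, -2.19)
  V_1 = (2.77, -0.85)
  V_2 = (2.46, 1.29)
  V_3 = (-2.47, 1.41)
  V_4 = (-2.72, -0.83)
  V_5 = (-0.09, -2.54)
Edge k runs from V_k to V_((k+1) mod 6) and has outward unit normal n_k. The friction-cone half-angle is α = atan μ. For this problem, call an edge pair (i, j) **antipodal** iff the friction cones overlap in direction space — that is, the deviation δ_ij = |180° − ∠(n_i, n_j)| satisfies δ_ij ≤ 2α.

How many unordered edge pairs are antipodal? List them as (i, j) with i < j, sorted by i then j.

α = atan 0.4 = 21.80°;  2α = 43.60°
n_0 = (+0.7394, -0.6732)
n_1 = (+0.9897, +0.1434)
n_2 = (+0.0243, +0.9997)
n_3 = (-0.9938, +0.1109)
n_4 = (-0.5451, -0.8384)
n_5 = (+0.2087, -0.9780)
  (0,1): δ = 129.44°  ·
  (0,2): δ = 49.08°  ·
  (0,3): δ = 35.95°  ✓
  (0,4): δ = 99.28°  ·
  (0,5): δ = 144.36°  ·
  (1,2): δ = 99.64°  ·
  (1,3): δ = 14.61°  ✓
  (1,4): δ = 48.73°  ·
  (1,5): δ = 93.80°  ·
  (2,3): δ = 94.97°  ·
  (2,4): δ = 31.64°  ✓
  (2,5): δ = 13.44°  ✓
  (3,4): δ = 116.66°  ·
  (3,5): δ = 71.58°  ·
  (4,5): δ = 134.92°  ·
antipodal pairs: 4

count = 4; pairs: (0,3), (1,3), (2,4), (2,5)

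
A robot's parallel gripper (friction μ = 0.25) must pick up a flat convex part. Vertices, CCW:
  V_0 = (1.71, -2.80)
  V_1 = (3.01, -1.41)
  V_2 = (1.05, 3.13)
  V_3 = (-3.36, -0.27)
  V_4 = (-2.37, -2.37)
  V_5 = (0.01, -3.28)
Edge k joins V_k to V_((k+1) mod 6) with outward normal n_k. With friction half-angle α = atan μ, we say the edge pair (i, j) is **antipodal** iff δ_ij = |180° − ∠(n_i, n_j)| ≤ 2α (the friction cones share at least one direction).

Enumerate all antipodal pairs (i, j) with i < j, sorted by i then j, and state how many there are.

count = 3; pairs: (0,2), (1,3), (2,5)

α = atan 0.25 = 14.04°;  2α = 28.07°
n_0 = (+0.7304, -0.6831)
n_1 = (+0.9181, +0.3964)
n_2 = (-0.6106, +0.7920)
n_3 = (-0.9045, -0.4264)
n_4 = (-0.3571, -0.9341)
n_5 = (+0.2717, -0.9624)
  (0,1): δ = 113.57°  ·
  (0,2): δ = 9.28°  ✓
  (0,3): δ = 68.32°  ·
  (0,4): δ = 112.16°  ·
  (0,5): δ = 148.85°  ·
  (1,2): δ = 75.72°  ·
  (1,3): δ = 1.89°  ✓
  (1,4): δ = 45.72°  ·
  (1,5): δ = 82.42°  ·
  (2,3): δ = 102.39°  ·
  (2,4): δ = 58.56°  ·
  (2,5): δ = 21.86°  ✓
  (3,4): δ = 136.17°  ·
  (3,5): δ = 99.47°  ·
  (4,5): δ = 143.31°  ·
antipodal pairs: 3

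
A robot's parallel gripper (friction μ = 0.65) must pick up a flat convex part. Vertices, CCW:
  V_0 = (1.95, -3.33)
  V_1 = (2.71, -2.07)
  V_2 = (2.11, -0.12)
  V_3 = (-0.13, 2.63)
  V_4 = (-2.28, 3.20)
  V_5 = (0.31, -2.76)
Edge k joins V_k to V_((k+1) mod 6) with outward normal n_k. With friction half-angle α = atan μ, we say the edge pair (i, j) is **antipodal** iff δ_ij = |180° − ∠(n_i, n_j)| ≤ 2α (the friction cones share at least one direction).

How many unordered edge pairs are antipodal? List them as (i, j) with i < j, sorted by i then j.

count = 7; pairs: (0,4), (1,4), (1,5), (2,4), (2,5), (3,4), (3,5)

α = atan 0.65 = 33.02°;  2α = 66.05°
n_0 = (+0.8563, -0.5165)
n_1 = (+0.9558, +0.2941)
n_2 = (+0.7753, +0.6315)
n_3 = (+0.2563, +0.9666)
n_4 = (-0.9171, -0.3986)
n_5 = (-0.3283, -0.9446)
  (0,1): δ = 131.80°  ·
  (0,2): δ = 109.74°  ·
  (0,3): δ = 73.75°  ·
  (0,4): δ = 54.59°  ✓
  (0,5): δ = 101.93°  ·
  (1,2): δ = 157.94°  ·
  (1,3): δ = 121.95°  ·
  (1,4): δ = 6.39°  ✓
  (1,5): δ = 53.73°  ✓
  (2,3): δ = 144.01°  ·
  (2,4): δ = 15.68°  ✓
  (2,5): δ = 31.67°  ✓
  (3,4): δ = 51.66°  ✓
  (3,5): δ = 4.32°  ✓
  (4,5): δ = 132.65°  ·
antipodal pairs: 7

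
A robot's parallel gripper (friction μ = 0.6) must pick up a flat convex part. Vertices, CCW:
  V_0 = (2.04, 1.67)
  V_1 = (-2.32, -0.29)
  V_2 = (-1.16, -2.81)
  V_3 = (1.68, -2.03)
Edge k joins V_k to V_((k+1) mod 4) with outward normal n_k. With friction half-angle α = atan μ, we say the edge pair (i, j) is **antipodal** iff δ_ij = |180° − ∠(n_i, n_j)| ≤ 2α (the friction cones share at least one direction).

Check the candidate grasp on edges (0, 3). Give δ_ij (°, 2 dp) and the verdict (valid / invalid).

δ = 60.24°, valid

α = atan 0.6 = 30.96°;  2α = 61.93°
edge 0: e_0 = (-4.36, -1.96);  n_0 = (-0.4100, +0.9121)
edge 3: e_3 = (+0.36, +3.70);  n_3 = (+0.9953, -0.0968)
∠(n_0, n_3) = 119.76°
δ = |180° − 119.76°| = 60.24°
60.24° ≤ 2α = 61.93°  →  valid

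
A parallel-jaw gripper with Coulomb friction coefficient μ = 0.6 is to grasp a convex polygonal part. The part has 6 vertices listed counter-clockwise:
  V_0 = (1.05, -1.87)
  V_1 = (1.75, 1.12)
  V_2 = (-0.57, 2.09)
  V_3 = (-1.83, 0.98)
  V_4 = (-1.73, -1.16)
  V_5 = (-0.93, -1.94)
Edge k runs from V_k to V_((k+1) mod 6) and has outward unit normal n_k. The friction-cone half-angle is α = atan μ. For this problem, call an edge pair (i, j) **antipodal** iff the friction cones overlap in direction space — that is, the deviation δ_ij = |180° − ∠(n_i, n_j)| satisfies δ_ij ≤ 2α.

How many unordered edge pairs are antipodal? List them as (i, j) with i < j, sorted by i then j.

α = atan 0.6 = 30.96°;  2α = 61.93°
n_0 = (+0.9737, -0.2280)
n_1 = (+0.3857, +0.9226)
n_2 = (-0.6610, +0.7504)
n_3 = (-0.9989, -0.0467)
n_4 = (-0.6981, -0.7160)
n_5 = (+0.0353, -0.9994)
  (0,1): δ = 99.51°  ·
  (0,2): δ = 35.45°  ✓
  (0,3): δ = 15.85°  ✓
  (0,4): δ = 58.90°  ✓
  (0,5): δ = 105.20°  ·
  (1,2): δ = 115.93°  ·
  (1,3): δ = 64.63°  ·
  (1,4): δ = 21.58°  ✓
  (1,5): δ = 24.71°  ✓
  (2,3): δ = 128.70°  ·
  (2,4): δ = 85.65°  ·
  (2,5): δ = 39.35°  ✓
  (3,4): δ = 136.95°  ·
  (3,5): δ = 90.65°  ·
  (4,5): δ = 133.70°  ·
antipodal pairs: 6

count = 6; pairs: (0,2), (0,3), (0,4), (1,4), (1,5), (2,5)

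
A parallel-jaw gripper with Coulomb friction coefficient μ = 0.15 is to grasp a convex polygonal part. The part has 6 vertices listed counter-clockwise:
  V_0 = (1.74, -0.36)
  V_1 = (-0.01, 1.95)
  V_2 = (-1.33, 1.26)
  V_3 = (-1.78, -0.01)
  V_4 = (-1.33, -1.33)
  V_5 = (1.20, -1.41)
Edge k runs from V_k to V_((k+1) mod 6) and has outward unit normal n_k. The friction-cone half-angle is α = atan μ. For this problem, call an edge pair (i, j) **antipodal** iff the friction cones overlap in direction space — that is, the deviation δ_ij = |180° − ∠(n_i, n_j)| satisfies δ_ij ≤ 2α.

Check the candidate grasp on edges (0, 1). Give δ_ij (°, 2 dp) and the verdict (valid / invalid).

δ = 99.55°, invalid

α = atan 0.15 = 8.53°;  2α = 17.06°
edge 0: e_0 = (-1.75, +2.31);  n_0 = (+0.7971, +0.6039)
edge 1: e_1 = (-1.32, -0.69);  n_1 = (-0.4633, +0.8862)
∠(n_0, n_1) = 80.45°
δ = |180° − 80.45°| = 99.55°
99.55° > 2α = 17.06°  →  invalid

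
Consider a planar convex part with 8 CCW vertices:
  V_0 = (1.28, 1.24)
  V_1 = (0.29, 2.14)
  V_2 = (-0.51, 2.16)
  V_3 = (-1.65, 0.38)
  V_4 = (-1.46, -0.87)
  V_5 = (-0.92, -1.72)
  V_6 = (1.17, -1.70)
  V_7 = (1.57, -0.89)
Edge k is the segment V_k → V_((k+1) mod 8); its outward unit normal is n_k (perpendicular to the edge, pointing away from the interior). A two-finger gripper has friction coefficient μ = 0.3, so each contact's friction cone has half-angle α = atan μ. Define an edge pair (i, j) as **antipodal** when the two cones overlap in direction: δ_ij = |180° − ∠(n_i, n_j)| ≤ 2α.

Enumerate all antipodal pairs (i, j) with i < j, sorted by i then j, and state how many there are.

count = 5; pairs: (0,4), (1,5), (2,6), (3,7), (4,7)

α = atan 0.3 = 16.70°;  2α = 33.40°
n_0 = (+0.6727, +0.7399)
n_1 = (+0.0250, +0.9997)
n_2 = (-0.8421, +0.5393)
n_3 = (-0.9886, -0.1503)
n_4 = (-0.8441, -0.5362)
n_5 = (+0.0096, -1.0000)
n_6 = (+0.8966, -0.4428)
n_7 = (+0.9909, +0.1349)
  (0,1): δ = 139.16°  ·
  (0,2): δ = 80.36°  ·
  (0,3): δ = 39.08°  ·
  (0,4): δ = 15.30°  ✓
  (0,5): δ = 42.82°  ·
  (0,6): δ = 105.99°  ·
  (0,7): δ = 140.03°  ·
  (1,2): δ = 121.21°  ·
  (1,3): δ = 79.93°  ·
  (1,4): δ = 56.14°  ·
  (1,5): δ = 1.98°  ✓
  (1,6): δ = 65.15°  ·
  (1,7): δ = 99.19°  ·
  (2,3): δ = 138.72°  ·
  (2,4): δ = 114.93°  ·
  (2,5): δ = 56.81°  ·
  (2,6): δ = 6.36°  ✓
  (2,7): δ = 40.39°  ·
  (3,4): δ = 156.22°  ·
  (3,5): δ = 98.09°  ·
  (3,6): δ = 34.92°  ·
  (3,7): δ = 0.89°  ✓
  (4,5): δ = 121.88°  ·
  (4,6): δ = 58.71°  ·
  (4,7): δ = 24.67°  ✓
  (5,6): δ = 116.83°  ·
  (5,7): δ = 82.80°  ·
  (6,7): δ = 145.97°  ·
antipodal pairs: 5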